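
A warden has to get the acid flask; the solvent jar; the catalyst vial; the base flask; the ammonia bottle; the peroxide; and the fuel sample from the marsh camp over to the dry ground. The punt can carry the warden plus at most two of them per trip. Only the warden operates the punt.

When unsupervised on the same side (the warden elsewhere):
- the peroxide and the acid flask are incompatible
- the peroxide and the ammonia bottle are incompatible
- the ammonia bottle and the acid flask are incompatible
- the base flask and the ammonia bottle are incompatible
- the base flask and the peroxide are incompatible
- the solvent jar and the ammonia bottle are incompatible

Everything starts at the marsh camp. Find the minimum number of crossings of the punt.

11

Counting alone: the warden can take at most 2 across per trip to the dry ground, so moving all 7 needs at least 4 loaded trips out, with a return between consecutive ones — at least 7 crossings.
The safety rule pushes this higher. Following every safe sequence of crossings, the most of the 7 that can be at the dry ground as the punt arrives there on crossings 7, 9 is 5, 6 respectively — never all 7.
So no plan with fewer than 11 crossings exists, and this one achieves 11:
1. Warden goes to the dry ground with the ammonia bottle and the peroxide.
2. Warden goes back to the marsh camp with the ammonia bottle.
3. Warden goes to the dry ground with the ammonia bottle and the solvent jar.
4. Warden goes back to the marsh camp with the ammonia bottle.
5. Warden goes to the dry ground with the acid flask and the base flask.
6. Warden goes back to the marsh camp with the peroxide.
7. Warden goes to the dry ground with the ammonia bottle and the catalyst vial.
8. Warden goes back to the marsh camp with the ammonia bottle.
9. Warden goes to the dry ground with the ammonia bottle and the fuel sample.
10. Warden goes back to the marsh camp with the ammonia bottle.
11. Warden goes to the dry ground with the ammonia bottle and the peroxide.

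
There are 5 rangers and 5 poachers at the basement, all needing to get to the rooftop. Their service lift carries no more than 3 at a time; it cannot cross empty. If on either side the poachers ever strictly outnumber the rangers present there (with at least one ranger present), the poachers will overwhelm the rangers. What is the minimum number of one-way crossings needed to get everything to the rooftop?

Counting alone: each trip to the rooftop takes at most 3 across and each return brings at least 1 back, so after t trips out (and t−1 returns) at most 3t − (t−1) of the 10 are across; that first reaches 10 at t = 5, so at least 9 crossings are needed.
The safety rule pushes this higher. Following every safe sequence of crossings, the most of the 10 that can be at the rooftop as the service lift arrives there on crossing 9 is 9 — never all 10.
So no plan with fewer than 11 crossings exists, and this one achieves 11:
1. 2 poachers → the rooftop.  (the basement: 5R 3P; the rooftop: 0R 2P)
2. 1 poacher ← the basement.  (the basement: 5R 4P; the rooftop: 0R 1P)
3. 3 poachers → the rooftop.  (the basement: 5R 1P; the rooftop: 0R 4P)
4. 1 poacher ← the basement.  (the basement: 5R 2P; the rooftop: 0R 3P)
5. 3 rangers → the rooftop.  (the basement: 2R 2P; the rooftop: 3R 3P)
6. 1 ranger and 1 poacher ← the basement.  (the basement: 3R 3P; the rooftop: 2R 2P)
7. 3 rangers → the rooftop.  (the basement: 0R 3P; the rooftop: 5R 2P)
8. 1 poacher ← the basement.  (the basement: 0R 4P; the rooftop: 5R 1P)
9. 2 poachers → the rooftop.  (the basement: 0R 2P; the rooftop: 5R 3P)
10. 1 poacher ← the basement.  (the basement: 0R 3P; the rooftop: 5R 2P)
11. 3 poachers → the rooftop.  (the basement: 0R 0P; the rooftop: 5R 5P)

11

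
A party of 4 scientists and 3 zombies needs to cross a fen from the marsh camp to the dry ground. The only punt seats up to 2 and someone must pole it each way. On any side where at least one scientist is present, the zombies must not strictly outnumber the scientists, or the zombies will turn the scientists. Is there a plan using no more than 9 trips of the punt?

Counting alone: each trip to the dry ground takes at most 2 across and each return brings at least 1 back, so after t trips out (and t−1 returns) at most 2t − (t−1) of the 7 are across; that first reaches 7 at t = 6, so at least 11 crossings are needed.
Since 9 < 11, 9 crossings cannot be enough. (The shortest complete plan in fact takes 11:)
1. 2 zombies → the dry ground.  (the marsh camp: 4S 1Z; the dry ground: 0S 2Z)
2. 1 zombie ← the marsh camp.  (the marsh camp: 4S 2Z; the dry ground: 0S 1Z)
3. 2 zombies → the dry ground.  (the marsh camp: 4S 0Z; the dry ground: 0S 3Z)
4. 1 zombie ← the marsh camp.  (the marsh camp: 4S 1Z; the dry ground: 0S 2Z)
5. 2 scientists → the dry ground.  (the marsh camp: 2S 1Z; the dry ground: 2S 2Z)
6. 1 zombie ← the marsh camp.  (the marsh camp: 2S 2Z; the dry ground: 2S 1Z)
7. 1 scientist and 1 zombie → the dry ground.  (the marsh camp: 1S 1Z; the dry ground: 3S 2Z)
8. 1 scientist ← the marsh camp.  (the marsh camp: 2S 1Z; the dry ground: 2S 2Z)
9. 1 scientist and 1 zombie → the dry ground.  (the marsh camp: 1S 0Z; the dry ground: 3S 3Z)
10. 1 zombie ← the marsh camp.  (the marsh camp: 1S 1Z; the dry ground: 3S 2Z)
11. 1 scientist and 1 zombie → the dry ground.  (the marsh camp: 0S 0Z; the dry ground: 4S 3Z)

No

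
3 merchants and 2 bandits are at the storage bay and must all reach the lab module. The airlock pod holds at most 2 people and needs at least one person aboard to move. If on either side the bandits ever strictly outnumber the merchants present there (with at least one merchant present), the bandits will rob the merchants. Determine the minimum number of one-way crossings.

Counting alone: each trip to the lab module takes at most 2 across and each return brings at least 1 back, so after t trips out (and t−1 returns) at most 2t − (t−1) of the 5 are across; that first reaches 5 at t = 4, so at least 7 crossings are needed.
The plan below uses exactly 7 crossings, so it is optimal:
1. 2 bandits → the lab module.  (the storage bay: 3M 0B; the lab module: 0M 2B)
2. 1 bandit ← the storage bay.  (the storage bay: 3M 1B; the lab module: 0M 1B)
3. 2 merchants → the lab module.  (the storage bay: 1M 1B; the lab module: 2M 1B)
4. 1 merchant ← the storage bay.  (the storage bay: 2M 1B; the lab module: 1M 1B)
5. 1 merchant and 1 bandit → the lab module.  (the storage bay: 1M 0B; the lab module: 2M 2B)
6. 1 bandit ← the storage bay.  (the storage bay: 1M 1B; the lab module: 2M 1B)
7. 1 merchant and 1 bandit → the lab module.  (the storage bay: 0M 0B; the lab module: 3M 2B)

7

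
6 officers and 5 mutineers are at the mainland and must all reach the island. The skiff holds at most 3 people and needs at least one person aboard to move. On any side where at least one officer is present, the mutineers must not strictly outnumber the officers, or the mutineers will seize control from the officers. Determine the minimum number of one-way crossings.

9

Counting alone: each trip to the island takes at most 3 across and each return brings at least 1 back, so after t trips out (and t−1 returns) at most 3t − (t−1) of the 11 are across; that first reaches 11 at t = 5, so at least 9 crossings are needed.
The plan below uses exactly 9 crossings, so it is optimal:
1. 3 mutineers → the island.  (the mainland: 6O 2M; the island: 0O 3M)
2. 1 mutineer ← the mainland.  (the mainland: 6O 3M; the island: 0O 2M)
3. 3 officers → the island.  (the mainland: 3O 3M; the island: 3O 2M)
4. 1 officer ← the mainland.  (the mainland: 4O 3M; the island: 2O 2M)
5. 2 officers and 1 mutineer → the island.  (the mainland: 2O 2M; the island: 4O 3M)
6. 1 officer ← the mainland.  (the mainland: 3O 2M; the island: 3O 3M)
7. 2 officers and 1 mutineer → the island.  (the mainland: 1O 1M; the island: 5O 4M)
8. 1 officer ← the mainland.  (the mainland: 2O 1M; the island: 4O 4M)
9. 2 officers and 1 mutineer → the island.  (the mainland: 0O 0M; the island: 6O 5M)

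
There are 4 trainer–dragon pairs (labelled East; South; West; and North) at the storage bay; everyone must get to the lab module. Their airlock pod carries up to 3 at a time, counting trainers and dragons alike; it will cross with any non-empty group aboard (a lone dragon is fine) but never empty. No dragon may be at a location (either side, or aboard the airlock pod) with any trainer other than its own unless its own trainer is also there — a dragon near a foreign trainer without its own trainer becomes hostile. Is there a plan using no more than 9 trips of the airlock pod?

Yes

Yes — this plan uses 9 crossings (≤ 9):
1. dragon East and trainer East cross → the lab module.
2. trainer East crosses ← the storage bay.
3. dragon South, trainer East, and trainer South cross → the lab module.
4. dragon East and trainer East cross ← the storage bay.
5. trainer East, trainer North, and trainer West cross → the lab module.
6. dragon South crosses ← the storage bay.
7. dragon East and dragon South cross → the lab module.
8. dragon East crosses ← the storage bay.
9. dragon East, dragon North, and dragon West cross → the lab module.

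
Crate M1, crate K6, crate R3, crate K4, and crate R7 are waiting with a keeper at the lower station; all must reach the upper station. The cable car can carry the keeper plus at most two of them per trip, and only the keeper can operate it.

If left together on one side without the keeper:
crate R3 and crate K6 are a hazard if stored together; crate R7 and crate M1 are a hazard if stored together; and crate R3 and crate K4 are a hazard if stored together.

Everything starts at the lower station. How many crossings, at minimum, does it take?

5

Counting alone: the keeper can take at most 2 across per trip to the upper station, so moving all 5 needs at least 3 loaded trips out, with a return between consecutive ones — at least 5 crossings.
The plan below uses exactly 5 crossings, so it is optimal:
1. Keeper goes to the upper station with crate M1 and crate R3.  [the lower station: crate K4, crate K6, crate R7 | the upper station: crate M1, crate R3]
2. Keeper goes back to the lower station alone.  [the lower station: crate K4, crate K6, crate R7 | the upper station: crate M1, crate R3]
3. Keeper goes to the upper station with crate K4 and crate K6.  [the lower station: crate R7 | the upper station: crate K4, crate K6, crate M1, crate R3]
4. Keeper goes back to the lower station with crate R3.  [the lower station: crate R3, crate R7 | the upper station: crate K4, crate K6, crate M1]
5. Keeper goes to the upper station with crate R3 and crate R7.  [the lower station: — | the upper station: crate K4, crate K6, crate M1, crate R3, crate R7]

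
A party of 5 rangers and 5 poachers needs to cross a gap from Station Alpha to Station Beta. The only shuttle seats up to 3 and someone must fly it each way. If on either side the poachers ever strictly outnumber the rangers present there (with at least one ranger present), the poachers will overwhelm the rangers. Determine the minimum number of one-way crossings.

Counting alone: each trip to Station Beta takes at most 3 across and each return brings at least 1 back, so after t trips out (and t−1 returns) at most 3t − (t−1) of the 10 are across; that first reaches 10 at t = 5, so at least 9 crossings are needed.
The safety rule pushes this higher. Following every safe sequence of crossings, the most of the 10 that can be at Station Beta as the shuttle arrives there on crossing 9 is 9 — never all 10.
So no plan with fewer than 11 crossings exists, and this one achieves 11:
1. 2 poachers → Station Beta.  (Station Alpha: 5R 3P; Station Beta: 0R 2P)
2. 1 poacher ← Station Alpha.  (Station Alpha: 5R 4P; Station Beta: 0R 1P)
3. 3 poachers → Station Beta.  (Station Alpha: 5R 1P; Station Beta: 0R 4P)
4. 1 poacher ← Station Alpha.  (Station Alpha: 5R 2P; Station Beta: 0R 3P)
5. 3 rangers → Station Beta.  (Station Alpha: 2R 2P; Station Beta: 3R 3P)
6. 1 ranger and 1 poacher ← Station Alpha.  (Station Alpha: 3R 3P; Station Beta: 2R 2P)
7. 3 rangers → Station Beta.  (Station Alpha: 0R 3P; Station Beta: 5R 2P)
8. 1 poacher ← Station Alpha.  (Station Alpha: 0R 4P; Station Beta: 5R 1P)
9. 2 poachers → Station Beta.  (Station Alpha: 0R 2P; Station Beta: 5R 3P)
10. 1 poacher ← Station Alpha.  (Station Alpha: 0R 3P; Station Beta: 5R 2P)
11. 3 poachers → Station Beta.  (Station Alpha: 0R 0P; Station Beta: 5R 5P)

11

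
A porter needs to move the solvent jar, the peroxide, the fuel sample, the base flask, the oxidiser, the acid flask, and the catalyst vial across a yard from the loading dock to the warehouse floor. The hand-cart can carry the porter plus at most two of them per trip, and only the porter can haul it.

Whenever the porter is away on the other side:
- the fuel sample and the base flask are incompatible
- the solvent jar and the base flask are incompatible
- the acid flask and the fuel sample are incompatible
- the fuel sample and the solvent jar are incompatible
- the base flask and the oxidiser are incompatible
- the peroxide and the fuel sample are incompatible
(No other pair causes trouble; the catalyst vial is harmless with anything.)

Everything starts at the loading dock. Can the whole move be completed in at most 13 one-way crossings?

Yes — this plan uses 11 crossings (≤ 13):
1. Porter goes to the warehouse floor with the base flask and the fuel sample.
2. Porter goes back to the loading dock with the fuel sample.
3. Porter goes to the warehouse floor with the fuel sample and the peroxide.
4. Porter goes back to the loading dock with the fuel sample.
5. Porter goes to the warehouse floor with the acid flask and the solvent jar.
6. Porter goes back to the loading dock with the solvent jar.
7. Porter goes to the warehouse floor with the oxidiser and the solvent jar.
8. Porter goes back to the loading dock with the base flask.
9. Porter goes to the warehouse floor with the catalyst vial and the fuel sample.
10. Porter goes back to the loading dock with the fuel sample.
11. Porter goes to the warehouse floor with the base flask and the fuel sample.

Yes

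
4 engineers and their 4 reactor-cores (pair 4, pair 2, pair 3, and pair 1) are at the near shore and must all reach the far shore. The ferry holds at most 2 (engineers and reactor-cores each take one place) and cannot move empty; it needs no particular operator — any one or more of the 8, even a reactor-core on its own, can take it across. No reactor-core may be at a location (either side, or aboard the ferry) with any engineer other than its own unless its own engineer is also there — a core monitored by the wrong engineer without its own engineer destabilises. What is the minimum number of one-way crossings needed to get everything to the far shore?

Following every safe sequence of crossings from the start, the most of the 8 that can be at the far shore as the ferry arrives there on crossings 1, 3, 5 is 2, 3, 4 respectively; the best ever achieved is 4 of 8.
From crossing 7 on, no configuration arises that was not already reachable earlier: only 44 distinct safe configurations (who is on which side, and where the ferry is) can ever be reached, none of them has everyone across, and every continuation just revisits them. So no valid plan exists.

impossible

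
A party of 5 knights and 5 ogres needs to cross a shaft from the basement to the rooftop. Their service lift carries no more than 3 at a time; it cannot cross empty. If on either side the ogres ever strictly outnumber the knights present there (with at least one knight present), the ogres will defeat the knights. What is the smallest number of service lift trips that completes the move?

Counting alone: each trip to the rooftop takes at most 3 across and each return brings at least 1 back, so after t trips out (and t−1 returns) at most 3t − (t−1) of the 10 are across; that first reaches 10 at t = 5, so at least 9 crossings are needed.
The safety rule pushes this higher. Following every safe sequence of crossings, the most of the 10 that can be at the rooftop as the service lift arrives there on crossing 9 is 9 — never all 10.
So no plan with fewer than 11 crossings exists, and this one achieves 11:
1. 2 ogres → the rooftop.  (the basement: 5K 3O; the rooftop: 0K 2O)
2. 1 ogre ← the basement.  (the basement: 5K 4O; the rooftop: 0K 1O)
3. 3 ogres → the rooftop.  (the basement: 5K 1O; the rooftop: 0K 4O)
4. 1 ogre ← the basement.  (the basement: 5K 2O; the rooftop: 0K 3O)
5. 3 knights → the rooftop.  (the basement: 2K 2O; the rooftop: 3K 3O)
6. 1 knight and 1 ogre ← the basement.  (the basement: 3K 3O; the rooftop: 2K 2O)
7. 3 knights → the rooftop.  (the basement: 0K 3O; the rooftop: 5K 2O)
8. 1 ogre ← the basement.  (the basement: 0K 4O; the rooftop: 5K 1O)
9. 2 ogres → the rooftop.  (the basement: 0K 2O; the rooftop: 5K 3O)
10. 1 ogre ← the basement.  (the basement: 0K 3O; the rooftop: 5K 2O)
11. 3 ogres → the rooftop.  (the basement: 0K 0O; the rooftop: 5K 5O)

11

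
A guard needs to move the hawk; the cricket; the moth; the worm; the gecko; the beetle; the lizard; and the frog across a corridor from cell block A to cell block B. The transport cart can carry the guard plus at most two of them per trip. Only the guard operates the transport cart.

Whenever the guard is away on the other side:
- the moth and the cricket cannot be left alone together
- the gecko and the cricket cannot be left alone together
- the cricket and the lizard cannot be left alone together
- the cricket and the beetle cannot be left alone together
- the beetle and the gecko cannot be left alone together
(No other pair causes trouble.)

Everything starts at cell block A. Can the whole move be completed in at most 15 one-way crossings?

Yes

Yes — this plan uses 13 crossings (≤ 15):
1. Guard goes to cell block B with the cricket and the gecko.
2. Guard goes back to cell block A with the cricket.
3. Guard goes to cell block B with the cricket and the hawk.
4. Guard goes back to cell block A with the cricket.
5. Guard goes to cell block B with the cricket and the moth.
6. Guard goes back to cell block A with the cricket.
7. Guard goes to cell block B with the cricket and the worm.
8. Guard goes back to cell block A with the cricket.
9. Guard goes to cell block B with the cricket and the lizard.
10. Guard goes back to cell block A with the cricket.
11. Guard goes to cell block B with the cricket and the frog.
12. Guard goes back to cell block A with the cricket.
13. Guard goes to cell block B with the beetle and the cricket.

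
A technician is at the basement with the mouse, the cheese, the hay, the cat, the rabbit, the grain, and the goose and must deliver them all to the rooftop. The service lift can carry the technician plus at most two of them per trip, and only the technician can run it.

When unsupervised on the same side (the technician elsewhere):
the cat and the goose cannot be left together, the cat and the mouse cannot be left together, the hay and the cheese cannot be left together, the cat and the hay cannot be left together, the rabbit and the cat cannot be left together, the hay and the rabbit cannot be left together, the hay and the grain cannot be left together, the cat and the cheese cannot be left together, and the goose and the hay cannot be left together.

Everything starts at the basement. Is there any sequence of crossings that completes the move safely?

Following every safe sequence of crossings from the start, the most of the 7 that can be at the rooftop as the service lift arrives there on crossings 1, 3, 5 is 2, 3, 4 respectively; the best ever achieved is 4 of 7.
From crossing 7 on, no configuration arises that was not already reachable earlier: only 30 distinct safe configurations (who is on which side, and where the service lift is) can ever be reached, none of them has everyone across, and every continuation just revisits them. So no valid plan exists.

No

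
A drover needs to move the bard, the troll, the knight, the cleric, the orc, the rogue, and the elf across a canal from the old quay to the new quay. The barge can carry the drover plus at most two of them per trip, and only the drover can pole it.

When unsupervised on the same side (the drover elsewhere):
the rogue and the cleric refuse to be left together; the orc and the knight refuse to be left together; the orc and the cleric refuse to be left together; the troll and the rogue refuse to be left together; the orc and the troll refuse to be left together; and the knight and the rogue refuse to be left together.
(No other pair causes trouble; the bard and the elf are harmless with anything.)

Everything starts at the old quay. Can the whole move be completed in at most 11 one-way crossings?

Yes

Yes — this plan uses 9 crossings (≤ 11):
1. Drover goes to the new quay with the orc and the rogue.  [the old quay: the bard, the cleric, the elf, the knight, the troll | the new quay: the orc, the rogue]
2. Drover goes back to the old quay alone.  [the old quay: the bard, the cleric, the elf, the knight, the troll | the new quay: the orc, the rogue]
3. Drover goes to the new quay with the bard.  [the old quay: the cleric, the elf, the knight, the troll | the new quay: the bard, the orc, the rogue]
4. Drover goes back to the old quay alone.  [the old quay: the cleric, the elf, the knight, the troll | the new quay: the bard, the orc, the rogue]
5. Drover goes to the new quay with the knight and the troll.  [the old quay: the cleric, the elf | the new quay: the bard, the knight, the orc, the rogue, the troll]
6. Drover goes back to the old quay with the orc and the rogue.  [the old quay: the cleric, the elf, the orc, the rogue | the new quay: the bard, the knight, the troll]
7. Drover goes to the new quay with the cleric and the elf.  [the old quay: the orc, the rogue | the new quay: the bard, the cleric, the elf, the knight, the troll]
8. Drover goes back to the old quay alone.  [the old quay: the orc, the rogue | the new quay: the bard, the cleric, the elf, the knight, the troll]
9. Drover goes to the new quay with the orc and the rogue.  [the old quay: — | the new quay: the bard, the cleric, the elf, the knight, the orc, the rogue, the troll]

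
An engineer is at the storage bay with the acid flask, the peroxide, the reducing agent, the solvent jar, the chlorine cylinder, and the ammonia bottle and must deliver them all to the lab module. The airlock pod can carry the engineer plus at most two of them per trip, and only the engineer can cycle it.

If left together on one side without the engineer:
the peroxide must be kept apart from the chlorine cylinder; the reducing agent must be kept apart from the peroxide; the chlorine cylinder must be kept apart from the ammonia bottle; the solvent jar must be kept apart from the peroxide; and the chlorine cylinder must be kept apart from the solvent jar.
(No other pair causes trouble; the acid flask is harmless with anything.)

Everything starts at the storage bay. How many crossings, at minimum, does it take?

9

Counting alone: the engineer can take at most 2 across per trip to the lab module, so moving all 6 needs at least 3 loaded trips out, with a return between consecutive ones — at least 5 crossings.
The safety rule pushes this higher. Following every safe sequence of crossings, the most of the 6 that can be at the lab module as the airlock pod arrives there on crossings 5, 7 is 4, 5 respectively — never all 6.
So no plan with fewer than 9 crossings exists, and this one achieves 9:
1. Engineer goes to the lab module with the chlorine cylinder and the peroxide.
2. Engineer goes back to the storage bay with the peroxide.
3. Engineer goes to the lab module with the acid flask and the peroxide.
4. Engineer goes back to the storage bay with the peroxide.
5. Engineer goes to the lab module with the peroxide and the reducing agent.
6. Engineer goes back to the storage bay with the peroxide.
7. Engineer goes to the lab module with the ammonia bottle and the solvent jar.
8. Engineer goes back to the storage bay with the chlorine cylinder.
9. Engineer goes to the lab module with the chlorine cylinder and the peroxide.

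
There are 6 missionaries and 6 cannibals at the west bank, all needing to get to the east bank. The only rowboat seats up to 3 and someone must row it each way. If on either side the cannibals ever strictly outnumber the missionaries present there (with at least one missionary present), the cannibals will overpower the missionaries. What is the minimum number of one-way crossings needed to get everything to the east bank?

impossible

Following every safe sequence of crossings from the start, the most of the 12 that can be at the east bank as the rowboat arrives there on crossings 1, 3, 5 is 3, 5, 6 respectively; the best ever achieved is 6 of 12.
From crossing 7 on, no configuration arises that was not already reachable earlier: only 17 distinct safe configurations (who is on which side, and where the rowboat is) can ever be reached, none of them has everyone across, and every continuation just revisits them. They are: 0 missionaries + 0 cannibals across (rowboat back at the start); 0 missionaries + 1 cannibal across (rowboat there); 0 missionaries + 1 cannibal across (rowboat back at the start); 0 missionaries + 2 cannibals across (rowboat there); 0 missionaries + 2 cannibals across (rowboat back at the start); 0 missionaries + 3 cannibals across (rowboat there); 0 missionaries + 3 cannibals across (rowboat back at the start); 0 missionaries + 4 cannibals across (rowboat there); 0 missionaries + 4 cannibals across (rowboat back at the start); 0 missionaries + 5 cannibals across (rowboat there); 0 missionaries + 5 cannibals across (rowboat back at the start); 0 missionaries + 6 cannibals across (rowboat there); 1 missionary + 1 cannibal across (rowboat there); 1 missionary + 1 cannibal across (rowboat back at the start); 2 missionaries + 2 cannibals across (rowboat there); 2 missionaries + 2 cannibals across (rowboat back at the start); 3 missionaries + 3 cannibals across (rowboat there). So no valid plan exists.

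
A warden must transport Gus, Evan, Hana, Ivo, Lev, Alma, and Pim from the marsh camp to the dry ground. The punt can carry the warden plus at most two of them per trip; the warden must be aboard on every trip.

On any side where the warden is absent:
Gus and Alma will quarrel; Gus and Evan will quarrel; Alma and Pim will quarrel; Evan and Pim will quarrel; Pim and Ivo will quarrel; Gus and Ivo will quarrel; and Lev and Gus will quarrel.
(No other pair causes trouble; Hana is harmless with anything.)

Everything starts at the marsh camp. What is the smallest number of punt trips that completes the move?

9

Counting alone: the warden can take at most 2 across per trip to the dry ground, so moving all 7 needs at least 4 loaded trips out, with a return between consecutive ones — at least 7 crossings.
The safety rule pushes this higher. Following every safe sequence of crossings, the most of the 7 that can be at the dry ground as the punt arrives there on crossing 7 is 6 — never all 7.
So no plan with fewer than 9 crossings exists, and this one achieves 9:
1. Warden goes to the dry ground with Gus and Pim.  [the marsh camp: Alma, Evan, Hana, Ivo, Lev | the dry ground: Gus, Pim]
2. Warden goes back to the marsh camp alone.  [the marsh camp: Alma, Evan, Hana, Ivo, Lev | the dry ground: Gus, Pim]
3. Warden goes to the dry ground with Hana.  [the marsh camp: Alma, Evan, Ivo, Lev | the dry ground: Gus, Hana, Pim]
4. Warden goes back to the marsh camp alone.  [the marsh camp: Alma, Evan, Ivo, Lev | the dry ground: Gus, Hana, Pim]
5. Warden goes to the dry ground with Evan and Ivo.  [the marsh camp: Alma, Lev | the dry ground: Evan, Gus, Hana, Ivo, Pim]
6. Warden goes back to the marsh camp with Gus and Pim.  [the marsh camp: Alma, Gus, Lev, Pim | the dry ground: Evan, Hana, Ivo]
7. Warden goes to the dry ground with Alma and Lev.  [the marsh camp: Gus, Pim | the dry ground: Alma, Evan, Hana, Ivo, Lev]
8. Warden goes back to the marsh camp alone.  [the marsh camp: Gus, Pim | the dry ground: Alma, Evan, Hana, Ivo, Lev]
9. Warden goes to the dry ground with Gus and Pim.  [the marsh camp: — | the dry ground: Alma, Evan, Gus, Hana, Ivo, Lev, Pim]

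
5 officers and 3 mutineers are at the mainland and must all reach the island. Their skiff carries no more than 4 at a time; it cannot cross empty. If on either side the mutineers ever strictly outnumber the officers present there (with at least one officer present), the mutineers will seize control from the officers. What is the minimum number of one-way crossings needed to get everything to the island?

5

Counting alone: each trip to the island takes at most 4 across and each return brings at least 1 back, so after t trips out (and t−1 returns) at most 4t − (t−1) of the 8 are across; that first reaches 8 at t = 3, so at least 5 crossings are needed.
The plan below uses exactly 5 crossings, so it is optimal:
1. 2 mutineers → the island.  (the mainland: 5O 1M; the island: 0O 2M)
2. 1 mutineer ← the mainland.  (the mainland: 5O 2M; the island: 0O 1M)
3. 3 officers and 1 mutineer → the island.  (the mainland: 2O 1M; the island: 3O 2M)
4. 1 mutineer ← the mainland.  (the mainland: 2O 2M; the island: 3O 1M)
5. 2 officers and 2 mutineers → the island.  (the mainland: 0O 0M; the island: 5O 3M)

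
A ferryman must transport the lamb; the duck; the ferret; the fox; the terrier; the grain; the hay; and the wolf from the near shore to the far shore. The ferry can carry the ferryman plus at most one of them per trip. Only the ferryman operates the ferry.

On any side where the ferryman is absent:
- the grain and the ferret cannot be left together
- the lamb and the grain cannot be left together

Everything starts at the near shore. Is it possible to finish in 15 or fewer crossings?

Counting alone: the ferryman can take at most 1 across per trip to the far shore, so moving all 8 needs at least 8 loaded trips out, with a return between consecutive ones — at least 15 crossings.
The safety rule pushes this higher. Following every safe sequence of crossings, the most of the 8 that can be at the far shore as the ferry arrives there on crossing 15 is 7 — never all 8.
So the move cannot be finished within 15 crossings. (The shortest complete plan takes 17:)
1. Ferryman goes to the far shore with the grain.  [the near shore: the duck, the ferret, the fox, the hay, the lamb, the terrier, the wolf | the far shore: the grain]
2. Ferryman goes back to the near shore alone.  [the near shore: the duck, the ferret, the fox, the hay, the lamb, the terrier, the wolf | the far shore: the grain]
3. Ferryman goes to the far shore with the lamb.  [the near shore: the duck, the ferret, the fox, the hay, the terrier, the wolf | the far shore: the grain, the lamb]
4. Ferryman goes back to the near shore with the grain.  [the near shore: the duck, the ferret, the fox, the grain, the hay, the terrier, the wolf | the far shore: the lamb]
5. Ferryman goes to the far shore with the ferret.  [the near shore: the duck, the fox, the grain, the hay, the terrier, the wolf | the far shore: the ferret, the lamb]
6. Ferryman goes back to the near shore alone.  [the near shore: the duck, the fox, the grain, the hay, the terrier, the wolf | the far shore: the ferret, the lamb]
7. Ferryman goes to the far shore with the duck.  [the near shore: the fox, the grain, the hay, the terrier, the wolf | the far shore: the duck, the ferret, the lamb]
8. Ferryman goes back to the near shore alone.  [the near shore: the fox, the grain, the hay, the terrier, the wolf | the far shore: the duck, the ferret, the lamb]
9. Ferryman goes to the far shore with the fox.  [the near shore: the grain, the hay, the terrier, the wolf | the far shore: the duck, the ferret, the fox, the lamb]
10. Ferryman goes back to the near shore alone.  [the near shore: the grain, the hay, the terrier, the wolf | the far shore: the duck, the ferret, the fox, the lamb]
11. Ferryman goes to the far shore with the terrier.  [the near shore: the grain, the hay, the wolf | the far shore: the duck, the ferret, the fox, the lamb, the terrier]
12. Ferryman goes back to the near shore alone.  [the near shore: the grain, the hay, the wolf | the far shore: the duck, the ferret, the fox, the lamb, the terrier]
13. Ferryman goes to the far shore with the hay.  [the near shore: the grain, the wolf | the far shore: the duck, the ferret, the fox, the hay, the lamb, the terrier]
14. Ferryman goes back to the near shore alone.  [the near shore: the grain, the wolf | the far shore: the duck, the ferret, the fox, the hay, the lamb, the terrier]
15. Ferryman goes to the far shore with the wolf.  [the near shore: the grain | the far shore: the duck, the ferret, the fox, the hay, the lamb, the terrier, the wolf]
16. Ferryman goes back to the near shore alone.  [the near shore: the grain | the far shore: the duck, the ferret, the fox, the hay, the lamb, the terrier, the wolf]
17. Ferryman goes to the far shore with the grain.  [the near shore: — | the far shore: the duck, the ferret, the fox, the grain, the hay, the lamb, the terrier, the wolf]

No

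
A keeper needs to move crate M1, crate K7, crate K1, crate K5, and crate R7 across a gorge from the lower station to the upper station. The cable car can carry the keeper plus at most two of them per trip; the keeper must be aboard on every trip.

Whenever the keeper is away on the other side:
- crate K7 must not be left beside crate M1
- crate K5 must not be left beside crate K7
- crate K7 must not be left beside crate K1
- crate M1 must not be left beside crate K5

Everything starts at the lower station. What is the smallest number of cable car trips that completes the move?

Counting alone: the keeper can take at most 2 across per trip to the upper station, so moving all 5 needs at least 3 loaded trips out, with a return between consecutive ones — at least 5 crossings.
The safety rule pushes this higher. Following every safe sequence of crossings, the most of the 5 that can be at the upper station as the cable car arrives there on crossing 5 is 4 — never all 5.
So no plan with fewer than 7 crossings exists, and this one achieves 7:
1. Keeper goes to the upper station with crate K7 and crate M1.
2. Keeper goes back to the lower station with crate M1.
3. Keeper goes to the upper station with crate K1 and crate M1.
4. Keeper goes back to the lower station with crate K7.
5. Keeper goes to the upper station with crate K7 and crate R7.
6. Keeper goes back to the lower station with crate K7.
7. Keeper goes to the upper station with crate K5 and crate K7.

7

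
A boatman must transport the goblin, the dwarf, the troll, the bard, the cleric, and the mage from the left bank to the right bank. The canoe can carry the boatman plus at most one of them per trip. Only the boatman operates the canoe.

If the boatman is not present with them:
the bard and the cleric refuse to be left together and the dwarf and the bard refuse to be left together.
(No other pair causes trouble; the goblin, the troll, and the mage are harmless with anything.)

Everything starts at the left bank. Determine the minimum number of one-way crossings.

13

Counting alone: the boatman can take at most 1 across per trip to the right bank, so moving all 6 needs at least 6 loaded trips out, with a return between consecutive ones — at least 11 crossings.
The safety rule pushes this higher. Following every safe sequence of crossings, the most of the 6 that can be at the right bank as the canoe arrives there on crossing 11 is 5 — never all 6.
So no plan with fewer than 13 crossings exists, and this one achieves 13:
1. Boatman goes to the right bank with the bard.
2. Boatman goes back to the left bank alone.
3. Boatman goes to the right bank with the goblin.
4. Boatman goes back to the left bank alone.
5. Boatman goes to the right bank with the dwarf.
6. Boatman goes back to the left bank with the bard.
7. Boatman goes to the right bank with the cleric.
8. Boatman goes back to the left bank alone.
9. Boatman goes to the right bank with the troll.
10. Boatman goes back to the left bank alone.
11. Boatman goes to the right bank with the mage.
12. Boatman goes back to the left bank alone.
13. Boatman goes to the right bank with the bard.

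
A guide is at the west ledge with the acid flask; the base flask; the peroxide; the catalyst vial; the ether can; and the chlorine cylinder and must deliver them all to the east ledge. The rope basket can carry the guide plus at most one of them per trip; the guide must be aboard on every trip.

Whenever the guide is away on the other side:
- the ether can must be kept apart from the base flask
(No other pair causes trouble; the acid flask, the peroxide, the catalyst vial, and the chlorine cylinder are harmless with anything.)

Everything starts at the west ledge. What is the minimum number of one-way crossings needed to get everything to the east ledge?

Counting alone: the guide can take at most 1 across per trip to the east ledge, so moving all 6 needs at least 6 loaded trips out, with a return between consecutive ones — at least 11 crossings.
The plan below uses exactly 11 crossings, so it is optimal:
1. Guide goes to the east ledge with the base flask.  [the west ledge: the acid flask, the catalyst vial, the chlorine cylinder, the ether can, the peroxide | the east ledge: the base flask]
2. Guide goes back to the west ledge alone.  [the west ledge: the acid flask, the catalyst vial, the chlorine cylinder, the ether can, the peroxide | the east ledge: the base flask]
3. Guide goes to the east ledge with the acid flask.  [the west ledge: the catalyst vial, the chlorine cylinder, the ether can, the peroxide | the east ledge: the acid flask, the base flask]
4. Guide goes back to the west ledge alone.  [the west ledge: the catalyst vial, the chlorine cylinder, the ether can, the peroxide | the east ledge: the acid flask, the base flask]
5. Guide goes to the east ledge with the peroxide.  [the west ledge: the catalyst vial, the chlorine cylinder, the ether can | the east ledge: the acid flask, the base flask, the peroxide]
6. Guide goes back to the west ledge alone.  [the west ledge: the catalyst vial, the chlorine cylinder, the ether can | the east ledge: the acid flask, the base flask, the peroxide]
7. Guide goes to the east ledge with the catalyst vial.  [the west ledge: the chlorine cylinder, the ether can | the east ledge: the acid flask, the base flask, the catalyst vial, the peroxide]
8. Guide goes back to the west ledge alone.  [the west ledge: the chlorine cylinder, the ether can | the east ledge: the acid flask, the base flask, the catalyst vial, the peroxide]
9. Guide goes to the east ledge with the chlorine cylinder.  [the west ledge: the ether can | the east ledge: the acid flask, the base flask, the catalyst vial, the chlorine cylinder, the peroxide]
10. Guide goes back to the west ledge alone.  [the west ledge: the ether can | the east ledge: the acid flask, the base flask, the catalyst vial, the chlorine cylinder, the peroxide]
11. Guide goes to the east ledge with the ether can.  [the west ledge: — | the east ledge: the acid flask, the base flask, the catalyst vial, the chlorine cylinder, the ether can, the peroxide]

11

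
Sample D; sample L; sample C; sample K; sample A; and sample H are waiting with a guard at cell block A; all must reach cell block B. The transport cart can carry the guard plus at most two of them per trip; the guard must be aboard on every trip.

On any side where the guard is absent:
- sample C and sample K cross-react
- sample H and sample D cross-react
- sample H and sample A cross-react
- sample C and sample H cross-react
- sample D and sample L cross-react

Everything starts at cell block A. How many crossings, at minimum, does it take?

impossible

Whatever the first load, the items left behind include a forbidden pair without the guard. No opening move is safe, so no plan exists.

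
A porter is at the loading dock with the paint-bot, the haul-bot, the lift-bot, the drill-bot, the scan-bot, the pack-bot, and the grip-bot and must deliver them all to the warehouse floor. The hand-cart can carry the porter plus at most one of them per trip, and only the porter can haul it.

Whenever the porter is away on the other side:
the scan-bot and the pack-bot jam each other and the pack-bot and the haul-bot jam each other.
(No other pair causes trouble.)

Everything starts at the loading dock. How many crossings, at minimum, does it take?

15

Counting alone: the porter can take at most 1 across per trip to the warehouse floor, so moving all 7 needs at least 7 loaded trips out, with a return between consecutive ones — at least 13 crossings.
The safety rule pushes this higher. Following every safe sequence of crossings, the most of the 7 that can be at the warehouse floor as the hand-cart arrives there on crossing 13 is 6 — never all 7.
So no plan with fewer than 15 crossings exists, and this one achieves 15:
1. Porter goes to the warehouse floor with the pack-bot.
2. Porter goes back to the loading dock alone.
3. Porter goes to the warehouse floor with the paint-bot.
4. Porter goes back to the loading dock alone.
5. Porter goes to the warehouse floor with the haul-bot.
6. Porter goes back to the loading dock with the pack-bot.
7. Porter goes to the warehouse floor with the scan-bot.
8. Porter goes back to the loading dock alone.
9. Porter goes to the warehouse floor with the lift-bot.
10. Porter goes back to the loading dock alone.
11. Porter goes to the warehouse floor with the drill-bot.
12. Porter goes back to the loading dock alone.
13. Porter goes to the warehouse floor with the grip-bot.
14. Porter goes back to the loading dock alone.
15. Porter goes to the warehouse floor with the pack-bot.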